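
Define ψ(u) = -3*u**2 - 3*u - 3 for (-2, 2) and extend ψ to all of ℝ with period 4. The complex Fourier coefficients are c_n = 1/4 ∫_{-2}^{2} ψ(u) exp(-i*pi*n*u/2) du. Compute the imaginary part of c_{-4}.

Since ψ is real-valued, Im(c_{-4}) = -1/4 ∫_{-2}^{2} ψ(u) sin(-2*pi*u) du = b_{4}/2.
Integrating by parts twice (tabular method), an antiderivative of (-3*u**2 - 3*u - 3) sin(-2*pi*u) is -3*u**2*cos(2*pi*u)/(2*pi) + 3*u*sin(2*pi*u)/(2*pi**2) - 3*u*cos(2*pi*u)/(2*pi) + 3*sin(2*pi*u)/(4*pi**2) - 3*cos(2*pi*u)/(2*pi) + 3*cos(2*pi*u)/(4*pi**3); evaluating from -2 to 2: ∫_{-2}^{2} (-3*u**2 - 3*u - 3) sin(-2*pi*u) du = (3*(1 - 14*pi**2)/(4*pi**3)) - (3*(1 - 6*pi**2)/(4*pi**3)) = -6/pi.
Hence Im(c_{-4}) = (-1/4)·(-6/pi) = 3/(2*pi).

3/(2*pi)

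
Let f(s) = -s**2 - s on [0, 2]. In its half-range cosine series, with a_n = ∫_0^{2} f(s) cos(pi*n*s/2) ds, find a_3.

8/(3*pi**2)

a_3 = ∫_0^{2} (-s**2 - s) cos(3*pi*s/2) ds.
Integrating by parts twice (tabular method), an antiderivative of (-s**2 - s) cos(3*pi*s/2) is -2*s**2*sin(3*pi*s/2)/(3*pi) - 2*s*sin(3*pi*s/2)/(3*pi) - 8*s*cos(3*pi*s/2)/(9*pi**2) + 16*sin(3*pi*s/2)/(27*pi**3) - 4*cos(3*pi*s/2)/(9*pi**2); evaluating from 0 to 2: ∫_{0}^{2} (-s**2 - s) cos(3*pi*s/2) ds = (20/(9*pi**2)) - (-4/(9*pi**2)) = 8/(3*pi**2).
Hence a_3 = 8/(3*pi**2).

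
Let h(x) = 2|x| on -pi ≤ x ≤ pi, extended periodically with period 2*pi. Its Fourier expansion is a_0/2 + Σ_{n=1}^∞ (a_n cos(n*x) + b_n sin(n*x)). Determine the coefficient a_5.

a_5 = 1/pi ∫_{-pi}^{pi} h(x) cos(5*x) dx.
h is even and cos(5*x) is even, so the integrand is even and a_5 = 2/pi ∫_0^{pi} h(x) cos(5*x) dx.
Integrating by parts (boundary term plus one more integral), an antiderivative of (2*x) cos(5*x) is 2*x*sin(5*x)/5 + 2*cos(5*x)/25; evaluating from 0 to pi: ∫_{0}^{pi} (2*x) cos(5*x) dx = (-2/25) - (2/25) = -4/25.
Hence a_5 = (2/pi)·(-4/25) = -8/(25*pi).

-8/(25*pi)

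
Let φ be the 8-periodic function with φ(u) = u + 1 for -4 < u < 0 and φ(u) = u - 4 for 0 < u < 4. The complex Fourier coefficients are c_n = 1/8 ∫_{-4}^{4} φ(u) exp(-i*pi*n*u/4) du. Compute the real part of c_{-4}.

Since φ is real-valued, Re(c_{-4}) = 1/8 ∫_{-4}^{4} φ(u) cos(-pi*u) du = a_{4}/2.
Split the integral at the breakpoints.
Integrating by parts (boundary term plus one more integral), an antiderivative of (u + 1) cos(-pi*u) is u*sin(pi*u)/pi + sin(pi*u)/pi + cos(pi*u)/pi**2; evaluating from -4 to 0: ∫_{-4}^{0} (u + 1) cos(-pi*u) du = (pi**(-2)) - (pi**(-2)) = 0.
Integrating by parts (boundary term plus one more integral), an antiderivative of (u - 4) cos(-pi*u) is u*sin(pi*u)/pi - 4*sin(pi*u)/pi + cos(pi*u)/pi**2; evaluating from 0 to 4: ∫_{0}^{4} (u - 4) cos(-pi*u) du = (pi**(-2)) - (pi**(-2)) = 0.
So ∫_{-4}^{4} φ(u) cos(-pi*u) du = 0.
Hence Re(c_{-4}) = (1/8)·(0) = 0.

0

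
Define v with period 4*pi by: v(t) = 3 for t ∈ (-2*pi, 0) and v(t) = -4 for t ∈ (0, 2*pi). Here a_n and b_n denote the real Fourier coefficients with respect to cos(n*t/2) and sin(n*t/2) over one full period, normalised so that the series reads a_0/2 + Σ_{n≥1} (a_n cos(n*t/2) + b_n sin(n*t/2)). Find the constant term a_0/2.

-1/2

a_0 = (1/(2*pi)) ∫_{-2*pi}^{2*pi} v(t) dt = (1/(2*pi)) · (-2*pi) = -1.
So the constant term a_0/2 = -1/2.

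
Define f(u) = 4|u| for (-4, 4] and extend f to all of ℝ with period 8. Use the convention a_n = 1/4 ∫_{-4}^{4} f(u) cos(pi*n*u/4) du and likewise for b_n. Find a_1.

a_1 = 1/4 ∫_{-4}^{4} f(u) cos(pi*u/4) du.
f is even and cos(pi*u/4) is even, so the integrand is even and a_1 = 1/2 ∫_0^{4} f(u) cos(pi*u/4) du.
Integrating by parts (boundary term plus one more integral), an antiderivative of (4*u) cos(pi*u/4) is 16*u*sin(pi*u/4)/pi + 64*cos(pi*u/4)/pi**2; evaluating from 0 to 4: ∫_{0}^{4} (4*u) cos(pi*u/4) du = (-64/pi**2) - (64/pi**2) = -128/pi**2.
Hence a_1 = (1/2)·(-128/pi**2) = -64/pi**2.

-64/pi**2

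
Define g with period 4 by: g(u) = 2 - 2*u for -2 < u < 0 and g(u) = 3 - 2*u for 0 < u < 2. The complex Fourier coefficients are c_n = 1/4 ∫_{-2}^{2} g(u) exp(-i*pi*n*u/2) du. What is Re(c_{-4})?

0

Since g is real-valued, Re(c_{-4}) = 1/4 ∫_{-2}^{2} g(u) cos(-2*pi*u) du = a_{4}/2.
Split the integral at the breakpoints.
Integrating by parts (boundary term plus one more integral), an antiderivative of (2 - 2*u) cos(-2*pi*u) is -u*sin(2*pi*u)/pi + sin(2*pi*u)/pi - cos(2*pi*u)/(2*pi**2); evaluating from -2 to 0: ∫_{-2}^{0} (2 - 2*u) cos(-2*pi*u) du = (-1/(2*pi**2)) - (-1/(2*pi**2)) = 0.
Integrating by parts (boundary term plus one more integral), an antiderivative of (3 - 2*u) cos(-2*pi*u) is -u*sin(2*pi*u)/pi + 3*sin(2*pi*u)/(2*pi) - cos(2*pi*u)/(2*pi**2); evaluating from 0 to 2: ∫_{0}^{2} (3 - 2*u) cos(-2*pi*u) du = (-1/(2*pi**2)) - (-1/(2*pi**2)) = 0.
So ∫_{-2}^{2} g(u) cos(-2*pi*u) du = 0.
Hence Re(c_{-4}) = (1/4)·(0) = 0.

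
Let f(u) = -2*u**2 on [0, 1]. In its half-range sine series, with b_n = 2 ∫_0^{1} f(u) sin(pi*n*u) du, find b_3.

4*(4 - 9*pi**2)/(27*pi**3)

b_3 = 2 ∫_0^{1} (-2*u**2) sin(3*pi*u) du.
Integrating by parts twice (tabular method), an antiderivative of (-2*u**2) sin(3*pi*u) is 2*u**2*cos(3*pi*u)/(3*pi) - 4*u*sin(3*pi*u)/(9*pi**2) - 4*cos(3*pi*u)/(27*pi**3); evaluating from 0 to 1: ∫_{0}^{1} (-2*u**2) sin(3*pi*u) du = (2*(2 - 9*pi**2)/(27*pi**3)) - (-4/(27*pi**3)) = 2*(4 - 9*pi**2)/(27*pi**3).
Hence b_3 = 2·(2*(4 - 9*pi**2)/(27*pi**3)) = 4*(4 - 9*pi**2)/(27*pi**3).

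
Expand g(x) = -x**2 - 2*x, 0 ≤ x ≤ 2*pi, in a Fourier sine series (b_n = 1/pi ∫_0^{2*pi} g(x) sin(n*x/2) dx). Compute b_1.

b_1 = 1/pi ∫_0^{2*pi} (-x**2 - 2*x) sin(x/2) dx.
Integrating by parts twice (tabular method), an antiderivative of (-x**2 - 2*x) sin(x/2) is 2*x**2*cos(x/2) - 8*x*sin(x/2) + 4*x*cos(x/2) - 8*sin(x/2) - 16*cos(x/2); evaluating from 0 to 2*pi: ∫_{0}^{2*pi} (-x**2 - 2*x) sin(x/2) dx = (-8*pi**2 - 8*pi + 16) - (-16) = -8*pi**2 - 8*pi + 32.
Hence b_1 = (1/pi)·(-8*pi**2 - 8*pi + 32) = -8*pi - 8 + 32/pi.

-8*pi - 8 + 32/pi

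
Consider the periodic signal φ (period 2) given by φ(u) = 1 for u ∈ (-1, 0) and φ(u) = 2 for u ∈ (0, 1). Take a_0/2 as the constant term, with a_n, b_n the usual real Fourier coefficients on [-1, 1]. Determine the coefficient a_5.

0

a_5 = ∫_{-1}^{1} φ(u) cos(5*pi*u) du.
Split the integral at the breakpoints.
Directly, an antiderivative of (1) cos(5*pi*u) is sin(5*pi*u)/(5*pi); evaluating from -1 to 0: ∫_{-1}^{0} (1) cos(5*pi*u) du = (0) - (0) = 0.
Directly, an antiderivative of (2) cos(5*pi*u) is 2*sin(5*pi*u)/(5*pi); evaluating from 0 to 1: ∫_{0}^{1} (2) cos(5*pi*u) du = (0) - (0) = 0.
Summing the pieces gives a_5 = 0.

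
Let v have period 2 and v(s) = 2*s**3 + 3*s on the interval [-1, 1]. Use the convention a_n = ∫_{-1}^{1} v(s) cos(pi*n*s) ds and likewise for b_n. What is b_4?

(3 - 20*pi**2)/(8*pi**3)

b_4 = ∫_{-1}^{1} v(s) sin(4*pi*s) ds.
v is odd and sin(4*pi*s) is odd, so the integrand is even and b_4 = 2 ∫_0^{1} v(s) sin(4*pi*s) ds.
Integrating by parts three times (tabular method), an antiderivative of (2*s**3 + 3*s) sin(4*pi*s) is -s**3*cos(4*pi*s)/(2*pi) + 3*s**2*sin(4*pi*s)/(8*pi**2) - 3*s*cos(4*pi*s)/(4*pi) + 3*s*cos(4*pi*s)/(16*pi**3) - 3*sin(4*pi*s)/(64*pi**4) + 3*sin(4*pi*s)/(16*pi**2); evaluating from 0 to 1: ∫_{0}^{1} (2*s**3 + 3*s) sin(4*pi*s) ds = ((3 - 20*pi**2)/(16*pi**3)) - (0) = (3 - 20*pi**2)/(16*pi**3).
Hence b_4 = 2·((3 - 20*pi**2)/(16*pi**3)) = (3 - 20*pi**2)/(8*pi**3).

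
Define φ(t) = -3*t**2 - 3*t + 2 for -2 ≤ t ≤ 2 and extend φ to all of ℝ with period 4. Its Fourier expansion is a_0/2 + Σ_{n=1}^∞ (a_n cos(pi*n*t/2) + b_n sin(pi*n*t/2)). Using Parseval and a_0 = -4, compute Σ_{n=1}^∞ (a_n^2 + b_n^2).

248/5

Parseval: a_0^2/2 + Σ_{n≥1} (a_n^2+b_n^2) = 1/2 ∫_{-2}^{2} φ(t)^2 dt = 288/5.
Subtract a_0^2/2 = 8: Σ (a_n^2+b_n^2) = 248/5.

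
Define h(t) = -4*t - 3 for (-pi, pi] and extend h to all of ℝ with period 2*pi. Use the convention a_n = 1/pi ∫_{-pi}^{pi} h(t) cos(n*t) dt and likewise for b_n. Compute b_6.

b_6 = 1/pi ∫_{-pi}^{pi} h(t) sin(6*t) dt.
Integrating by parts (boundary term plus one more integral), an antiderivative of (-4*t - 3) sin(6*t) is 2*t*cos(6*t)/3 - sin(6*t)/9 + cos(6*t)/2; evaluating from -pi to pi: ∫_{-pi}^{pi} (-4*t - 3) sin(6*t) dt = (1/2 + 2*pi/3) - (1/2 - 2*pi/3) = 4*pi/3.
Hence b_6 = (1/pi)·(4*pi/3) = 4/3.

4/3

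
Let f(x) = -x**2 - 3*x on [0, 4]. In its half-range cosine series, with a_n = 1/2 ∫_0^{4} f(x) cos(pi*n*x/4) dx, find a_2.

-16/pi**2

a_2 = 1/2 ∫_0^{4} (-x**2 - 3*x) cos(pi*x/2) dx.
Integrating by parts twice (tabular method), an antiderivative of (-x**2 - 3*x) cos(pi*x/2) is -2*x**2*sin(pi*x/2)/pi - 6*x*sin(pi*x/2)/pi - 8*x*cos(pi*x/2)/pi**2 + 16*sin(pi*x/2)/pi**3 - 12*cos(pi*x/2)/pi**2; evaluating from 0 to 4: ∫_{0}^{4} (-x**2 - 3*x) cos(pi*x/2) dx = (-44/pi**2) - (-12/pi**2) = -32/pi**2.
Hence a_2 = (1/2)·(-32/pi**2) = -16/pi**2.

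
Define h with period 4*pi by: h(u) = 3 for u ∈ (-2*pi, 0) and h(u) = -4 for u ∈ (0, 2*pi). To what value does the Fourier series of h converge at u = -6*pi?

u = -6*pi differs from u = -2*pi by -1 full period(s), and the series is 4*pi-periodic.
At u = -2*pi the one-sided limits are h(-2*pi^-) = -4 and h(-2*pi^+) = 3.
By Dirichlet's theorem the series converges to their average, [(-4) + (3)]/2 = -1/2.

-1/2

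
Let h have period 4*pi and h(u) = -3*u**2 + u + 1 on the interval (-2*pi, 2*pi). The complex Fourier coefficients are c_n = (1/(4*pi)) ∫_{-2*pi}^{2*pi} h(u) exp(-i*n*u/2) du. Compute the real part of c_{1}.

Since h is real-valued, Re(c_{1}) = (1/(4*pi)) ∫_{-2*pi}^{2*pi} h(u) cos(u/2) du = a_{1}/2.
Integrating by parts twice (tabular method), an antiderivative of (-3*u**2 + u + 1) cos(u/2) is -6*u**2*sin(u/2) + 2*u*sin(u/2) - 24*u*cos(u/2) + 50*sin(u/2) + 4*cos(u/2); evaluating from -2*pi to 2*pi: ∫_{-2*pi}^{2*pi} (-3*u**2 + u + 1) cos(u/2) du = (-4 + 48*pi) - (-48*pi - 4) = 96*pi.
Hence Re(c_{1}) = (1/(4*pi))·(96*pi) = 24.

24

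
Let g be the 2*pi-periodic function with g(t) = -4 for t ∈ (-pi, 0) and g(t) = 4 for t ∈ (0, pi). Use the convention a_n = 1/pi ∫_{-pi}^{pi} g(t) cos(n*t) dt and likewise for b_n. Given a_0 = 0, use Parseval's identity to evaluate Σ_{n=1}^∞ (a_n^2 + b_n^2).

Parseval: a_0^2/2 + Σ_{n≥1} (a_n^2+b_n^2) = 1/pi ∫_{-pi}^{pi} g(t)^2 dt = 32.
Subtract a_0^2/2 = 0: Σ (a_n^2+b_n^2) = 32.

32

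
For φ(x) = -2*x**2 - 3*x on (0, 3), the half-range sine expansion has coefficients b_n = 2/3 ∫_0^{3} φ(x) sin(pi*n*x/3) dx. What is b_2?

27/pi

b_2 = 2/3 ∫_0^{3} (-2*x**2 - 3*x) sin(2*pi*x/3) dx.
Integrating by parts twice (tabular method), an antiderivative of (-2*x**2 - 3*x) sin(2*pi*x/3) is 3*x**2*cos(2*pi*x/3)/pi - 9*x*sin(2*pi*x/3)/pi**2 + 9*x*cos(2*pi*x/3)/(2*pi) - 27*sin(2*pi*x/3)/(4*pi**2) - 27*cos(2*pi*x/3)/(2*pi**3); evaluating from 0 to 3: ∫_{0}^{3} (-2*x**2 - 3*x) sin(2*pi*x/3) dx = (27*(-1 + 3*pi**2)/(2*pi**3)) - (-27/(2*pi**3)) = 81/(2*pi).
Hence b_2 = (2/3)·(81/(2*pi)) = 27/pi.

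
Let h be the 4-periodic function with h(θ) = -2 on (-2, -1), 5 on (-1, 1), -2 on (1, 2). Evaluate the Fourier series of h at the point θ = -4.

5

θ = -4 differs from θ = 0 by -1 full period(s), and the series is 4-periodic.
h is continuous at θ = 0 with value 5, so the series converges to 5 there.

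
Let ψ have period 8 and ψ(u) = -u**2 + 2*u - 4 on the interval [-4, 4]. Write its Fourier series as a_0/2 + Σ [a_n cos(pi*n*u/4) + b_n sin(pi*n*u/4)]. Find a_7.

64/(49*pi**2)

a_7 = 1/4 ∫_{-4}^{4} ψ(u) cos(7*pi*u/4) du.
Integrating by parts twice (tabular method), an antiderivative of (-u**2 + 2*u - 4) cos(7*pi*u/4) is -4*u**2*sin(7*pi*u/4)/(7*pi) + 8*u*sin(7*pi*u/4)/(7*pi) - 32*u*cos(7*pi*u/4)/(49*pi**2) - 16*sin(7*pi*u/4)/(7*pi) + 128*sin(7*pi*u/4)/(343*pi**3) + 32*cos(7*pi*u/4)/(49*pi**2); evaluating from -4 to 4: ∫_{-4}^{4} (-u**2 + 2*u - 4) cos(7*pi*u/4) du = (96/(49*pi**2)) - (-160/(49*pi**2)) = 256/(49*pi**2).
Hence a_7 = (1/4)·(256/(49*pi**2)) = 64/(49*pi**2).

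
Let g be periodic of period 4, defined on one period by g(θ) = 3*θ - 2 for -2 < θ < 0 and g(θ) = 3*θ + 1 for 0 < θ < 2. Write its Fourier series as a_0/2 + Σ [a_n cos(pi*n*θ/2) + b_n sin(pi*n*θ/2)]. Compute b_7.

18/(7*pi)

b_7 = 1/2 ∫_{-2}^{2} g(θ) sin(7*pi*θ/2) dθ.
Split the integral at the breakpoints.
Integrating by parts (boundary term plus one more integral), an antiderivative of (3*θ - 2) sin(7*pi*θ/2) is -6*θ*cos(7*pi*θ/2)/(7*pi) + 12*sin(7*pi*θ/2)/(49*pi**2) + 4*cos(7*pi*θ/2)/(7*pi); evaluating from -2 to 0: ∫_{-2}^{0} (3*θ - 2) sin(7*pi*θ/2) dθ = (4/(7*pi)) - (-16/(7*pi)) = 20/(7*pi).
Integrating by parts (boundary term plus one more integral), an antiderivative of (3*θ + 1) sin(7*pi*θ/2) is -6*θ*cos(7*pi*θ/2)/(7*pi) + 12*sin(7*pi*θ/2)/(49*pi**2) - 2*cos(7*pi*θ/2)/(7*pi); evaluating from 0 to 2: ∫_{0}^{2} (3*θ + 1) sin(7*pi*θ/2) dθ = (2/pi) - (-2/(7*pi)) = 16/(7*pi).
Summing the pieces and multiplying by (1/2) gives b_7 = 18/(7*pi).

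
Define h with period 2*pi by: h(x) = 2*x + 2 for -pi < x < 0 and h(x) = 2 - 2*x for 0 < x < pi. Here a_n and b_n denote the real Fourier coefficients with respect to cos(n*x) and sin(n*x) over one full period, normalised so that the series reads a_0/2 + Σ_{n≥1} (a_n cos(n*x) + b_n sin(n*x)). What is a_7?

a_7 = 1/pi ∫_{-pi}^{pi} h(x) cos(7*x) dx.
h is even and cos(7*x) is even, so the integrand is even and a_7 = 2/pi ∫_0^{pi} h(x) cos(7*x) dx.
Integrating by parts (boundary term plus one more integral), an antiderivative of (2 - 2*x) cos(7*x) is -2*x*sin(7*x)/7 + 2*sin(7*x)/7 - 2*cos(7*x)/49; evaluating from 0 to pi: ∫_{0}^{pi} (2 - 2*x) cos(7*x) dx = (2/49) - (-2/49) = 4/49.
Hence a_7 = (2/pi)·(4/49) = 8/(49*pi).

8/(49*pi)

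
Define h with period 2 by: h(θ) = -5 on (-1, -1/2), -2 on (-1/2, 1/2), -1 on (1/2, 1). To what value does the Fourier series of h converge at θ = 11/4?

-1

θ = 11/4 differs from θ = 3/4 by 1 full period(s), and the series is 2-periodic.
h is continuous at θ = 3/4 with value -1, so the series converges to -1 there.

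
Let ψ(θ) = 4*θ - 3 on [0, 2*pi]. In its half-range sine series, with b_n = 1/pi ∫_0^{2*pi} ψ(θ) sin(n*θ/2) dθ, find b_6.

-8/3

b_6 = 1/pi ∫_0^{2*pi} (4*θ - 3) sin(3*θ) dθ.
Integrating by parts (boundary term plus one more integral), an antiderivative of (4*θ - 3) sin(3*θ) is -4*θ*cos(3*θ)/3 + 4*sin(3*θ)/9 + cos(3*θ); evaluating from 0 to 2*pi: ∫_{0}^{2*pi} (4*θ - 3) sin(3*θ) dθ = (1 - 8*pi/3) - (1) = -8*pi/3.
Hence b_6 = (1/pi)·(-8*pi/3) = -8/3.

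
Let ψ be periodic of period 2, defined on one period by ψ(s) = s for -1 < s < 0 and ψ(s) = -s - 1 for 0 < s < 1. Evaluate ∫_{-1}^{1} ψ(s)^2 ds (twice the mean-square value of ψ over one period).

8/3

∫_{-1}^{1} ψ(s)^2 ds = 8/3.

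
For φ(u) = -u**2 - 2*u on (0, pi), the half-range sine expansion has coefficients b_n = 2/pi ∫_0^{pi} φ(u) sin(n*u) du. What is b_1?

b_1 = 2/pi ∫_0^{pi} (-u**2 - 2*u) sin(u) du.
Integrating by parts twice (tabular method), an antiderivative of (-u**2 - 2*u) sin(u) is u**2*cos(u) - 2*u*sin(u) + 2*u*cos(u) - 2*sin(u) - 2*cos(u); evaluating from 0 to pi: ∫_{0}^{pi} (-u**2 - 2*u) sin(u) du = (-pi**2 - 2*pi + 2) - (-2) = -pi**2 - 2*pi + 4.
Hence b_1 = (2/pi)·(-pi**2 - 2*pi + 4) = -2*pi - 4 + 8/pi.

-2*pi - 4 + 8/pi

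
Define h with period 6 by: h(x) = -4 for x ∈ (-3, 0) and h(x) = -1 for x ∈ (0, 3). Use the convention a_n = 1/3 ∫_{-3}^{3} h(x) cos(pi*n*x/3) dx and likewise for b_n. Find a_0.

a_0 = 1/3 ∫_{-3}^{3} h(x) dx = 1/3 · (-15) = -5.

-5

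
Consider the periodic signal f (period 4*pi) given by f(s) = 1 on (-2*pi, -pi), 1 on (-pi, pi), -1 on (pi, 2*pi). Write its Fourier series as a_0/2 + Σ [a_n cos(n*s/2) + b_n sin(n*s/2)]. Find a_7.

a_7 = (1/(2*pi)) ∫_{-2*pi}^{2*pi} f(s) cos(7*s/2) ds.
Split the integral at the breakpoints.
Directly, an antiderivative of (1) cos(7*s/2) is 2*sin(7*s/2)/7; evaluating from -2*pi to -pi: ∫_{-2*pi}^{-pi} (1) cos(7*s/2) ds = (2/7) - (0) = 2/7.
Directly, an antiderivative of (1) cos(7*s/2) is 2*sin(7*s/2)/7; evaluating from -pi to pi: ∫_{-pi}^{pi} (1) cos(7*s/2) ds = (-2/7) - (2/7) = -4/7.
Directly, an antiderivative of (-1) cos(7*s/2) is -2*sin(7*s/2)/7; evaluating from pi to 2*pi: ∫_{pi}^{2*pi} (-1) cos(7*s/2) ds = (0) - (2/7) = -2/7.
Summing the pieces and multiplying by (1/(2*pi)) gives a_7 = -2/(7*pi).

-2/(7*pi)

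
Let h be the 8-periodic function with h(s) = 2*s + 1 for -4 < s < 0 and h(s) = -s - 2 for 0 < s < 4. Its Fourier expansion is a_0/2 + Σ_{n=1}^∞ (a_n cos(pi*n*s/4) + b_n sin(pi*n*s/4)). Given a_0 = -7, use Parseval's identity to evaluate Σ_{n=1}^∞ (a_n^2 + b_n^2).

Parseval: a_0^2/2 + Σ_{n≥1} (a_n^2+b_n^2) = 1/4 ∫_{-4}^{4} h(s)^2 ds = 95/3.
Subtract a_0^2/2 = 49/2: Σ (a_n^2+b_n^2) = 43/6.

43/6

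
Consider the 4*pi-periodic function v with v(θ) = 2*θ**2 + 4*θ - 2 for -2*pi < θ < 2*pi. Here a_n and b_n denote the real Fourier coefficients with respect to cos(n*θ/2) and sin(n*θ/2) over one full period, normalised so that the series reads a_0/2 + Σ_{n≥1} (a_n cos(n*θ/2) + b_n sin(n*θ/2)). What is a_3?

-32/9

a_3 = (1/(2*pi)) ∫_{-2*pi}^{2*pi} v(θ) cos(3*θ/2) dθ.
Integrating by parts twice (tabular method), an antiderivative of (2*θ**2 + 4*θ - 2) cos(3*θ/2) is 4*θ**2*sin(3*θ/2)/3 + 8*θ*sin(3*θ/2)/3 + 16*θ*cos(3*θ/2)/9 - 68*sin(3*θ/2)/27 + 16*cos(3*θ/2)/9; evaluating from -2*pi to 2*pi: ∫_{-2*pi}^{2*pi} (2*θ**2 + 4*θ - 2) cos(3*θ/2) dθ = (-32*pi/9 - 16/9) - (-16/9 + 32*pi/9) = -64*pi/9.
Hence a_3 = (1/(2*pi))·(-64*pi/9) = -32/9.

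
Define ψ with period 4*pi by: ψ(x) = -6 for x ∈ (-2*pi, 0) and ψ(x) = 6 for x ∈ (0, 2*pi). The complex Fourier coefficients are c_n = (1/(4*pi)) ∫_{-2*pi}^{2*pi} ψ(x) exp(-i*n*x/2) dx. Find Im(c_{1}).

Since ψ is real-valued, Im(c_{1}) = -(1/(4*pi)) ∫_{-2*pi}^{2*pi} ψ(x) sin(x/2) dx = -b_{1}/2.
ψ is odd and sin(x/2) is odd, so the integrand is even: ∫_{-2*pi}^{2*pi} ψ(x) sin(x/2) dx = 2∫_0^{2*pi} ψ(x) sin(x/2) dx.
Directly, an antiderivative of (6) sin(x/2) is -12*cos(x/2); evaluating from 0 to 2*pi: ∫_{0}^{2*pi} (6) sin(x/2) dx = (12) - (-12) = 24.
So ∫_{-2*pi}^{2*pi} ψ(x) sin(x/2) dx = 48.
Hence Im(c_{1}) = (-1/(4*pi))·(48) = -12/pi.

-12/pi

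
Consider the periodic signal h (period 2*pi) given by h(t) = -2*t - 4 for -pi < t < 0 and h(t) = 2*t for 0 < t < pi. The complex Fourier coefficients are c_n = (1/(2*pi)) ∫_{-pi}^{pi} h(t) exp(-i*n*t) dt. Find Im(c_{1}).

-4/pi

Since h is real-valued, Im(c_{1}) = -(1/(2*pi)) ∫_{-pi}^{pi} h(t) sin(t) dt = -b_{1}/2.
Split the integral at the breakpoints.
Integrating by parts (boundary term plus one more integral), an antiderivative of (-2*t - 4) sin(t) is 2*t*cos(t) - 2*sin(t) + 4*cos(t); evaluating from -pi to 0: ∫_{-pi}^{0} (-2*t - 4) sin(t) dt = (4) - (-4 + 2*pi) = 8 - 2*pi.
Integrating by parts (boundary term plus one more integral), an antiderivative of (2*t) sin(t) is -2*t*cos(t) + 2*sin(t); evaluating from 0 to pi: ∫_{0}^{pi} (2*t) sin(t) dt = (2*pi) - (0) = 2*pi.
So ∫_{-pi}^{pi} h(t) sin(t) dt = 8.
Hence Im(c_{1}) = (-1/(2*pi))·(8) = -4/pi.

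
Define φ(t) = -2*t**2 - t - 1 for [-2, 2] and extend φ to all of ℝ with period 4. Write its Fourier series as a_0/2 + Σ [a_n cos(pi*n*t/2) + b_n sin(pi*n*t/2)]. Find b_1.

b_1 = 1/2 ∫_{-2}^{2} φ(t) sin(pi*t/2) dt.
Integrating by parts twice (tabular method), an antiderivative of (-2*t**2 - t - 1) sin(pi*t/2) is 4*t**2*cos(pi*t/2)/pi - 16*t*sin(pi*t/2)/pi**2 + 2*t*cos(pi*t/2)/pi - 4*sin(pi*t/2)/pi**2 - 32*cos(pi*t/2)/pi**3 + 2*cos(pi*t/2)/pi; evaluating from -2 to 2: ∫_{-2}^{2} (-2*t**2 - t - 1) sin(pi*t/2) dt = (-22/pi + 32/pi**3) - (-14/pi + 32/pi**3) = -8/pi.
Hence b_1 = (1/2)·(-8/pi) = -4/pi.

-4/pi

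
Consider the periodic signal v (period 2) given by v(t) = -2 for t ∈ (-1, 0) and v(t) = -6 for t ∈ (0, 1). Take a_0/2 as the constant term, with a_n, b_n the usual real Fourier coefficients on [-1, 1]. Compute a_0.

-8

a_0 = ∫_{-1}^{1} v(t) dt = -8.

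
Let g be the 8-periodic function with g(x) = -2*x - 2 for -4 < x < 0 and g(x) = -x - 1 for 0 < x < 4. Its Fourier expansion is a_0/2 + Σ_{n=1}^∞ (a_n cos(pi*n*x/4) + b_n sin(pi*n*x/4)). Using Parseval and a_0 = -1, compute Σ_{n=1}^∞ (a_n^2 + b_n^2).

Parseval: a_0^2/2 + Σ_{n≥1} (a_n^2+b_n^2) = 1/4 ∫_{-4}^{4} g(x)^2 dx = 59/3.
Subtract a_0^2/2 = 1/2: Σ (a_n^2+b_n^2) = 115/6.

115/6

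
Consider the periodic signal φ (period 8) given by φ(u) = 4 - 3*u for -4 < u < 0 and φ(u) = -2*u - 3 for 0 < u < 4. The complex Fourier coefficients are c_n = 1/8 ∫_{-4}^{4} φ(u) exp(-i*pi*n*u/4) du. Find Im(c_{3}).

Since φ is real-valued, Im(c_{3}) = -1/8 ∫_{-4}^{4} φ(u) sin(3*pi*u/4) du = -b_{3}/2.
Split the integral at the breakpoints.
Integrating by parts (boundary term plus one more integral), an antiderivative of (4 - 3*u) sin(3*pi*u/4) is 4*u*cos(3*pi*u/4)/pi - 16*sin(3*pi*u/4)/(3*pi**2) - 16*cos(3*pi*u/4)/(3*pi); evaluating from -4 to 0: ∫_{-4}^{0} (4 - 3*u) sin(3*pi*u/4) du = (-16/(3*pi)) - (64/(3*pi)) = -80/(3*pi).
Integrating by parts (boundary term plus one more integral), an antiderivative of (-2*u - 3) sin(3*pi*u/4) is 8*u*cos(3*pi*u/4)/(3*pi) - 32*sin(3*pi*u/4)/(9*pi**2) + 4*cos(3*pi*u/4)/pi; evaluating from 0 to 4: ∫_{0}^{4} (-2*u - 3) sin(3*pi*u/4) du = (-44/(3*pi)) - (4/pi) = -56/(3*pi).
So ∫_{-4}^{4} φ(u) sin(3*pi*u/4) du = -136/(3*pi).
Hence Im(c_{3}) = (-1/8)·(-136/(3*pi)) = 17/(3*pi).

17/(3*pi)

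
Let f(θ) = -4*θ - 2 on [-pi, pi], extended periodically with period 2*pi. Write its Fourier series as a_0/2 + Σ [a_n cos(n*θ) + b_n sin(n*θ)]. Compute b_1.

-8

b_1 = 1/pi ∫_{-pi}^{pi} f(θ) sin(θ) dθ.
Integrating by parts (boundary term plus one more integral), an antiderivative of (-4*θ - 2) sin(θ) is 4*θ*cos(θ) - 4*sin(θ) + 2*cos(θ); evaluating from -pi to pi: ∫_{-pi}^{pi} (-4*θ - 2) sin(θ) dθ = (-4*pi - 2) - (-2 + 4*pi) = -8*pi.
Hence b_1 = (1/pi)·(-8*pi) = -8.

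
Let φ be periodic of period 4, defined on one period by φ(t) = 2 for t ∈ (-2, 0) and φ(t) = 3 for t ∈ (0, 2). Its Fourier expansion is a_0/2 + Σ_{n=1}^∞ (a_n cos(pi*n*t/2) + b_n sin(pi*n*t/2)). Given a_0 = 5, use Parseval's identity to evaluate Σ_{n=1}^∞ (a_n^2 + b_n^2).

Parseval: a_0^2/2 + Σ_{n≥1} (a_n^2+b_n^2) = 1/2 ∫_{-2}^{2} φ(t)^2 dt = 13.
Subtract a_0^2/2 = 25/2: Σ (a_n^2+b_n^2) = 1/2.

1/2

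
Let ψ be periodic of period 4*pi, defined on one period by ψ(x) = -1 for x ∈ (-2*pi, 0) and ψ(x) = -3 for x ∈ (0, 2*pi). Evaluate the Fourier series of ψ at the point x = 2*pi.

x = 2*pi differs from x = -2*pi by 1 full period(s), and the series is 4*pi-periodic.
At x = -2*pi the one-sided limits are ψ(-2*pi^-) = -3 and ψ(-2*pi^+) = -1.
By Dirichlet's theorem the series converges to their average, [(-3) + (-1)]/2 = -2.

-2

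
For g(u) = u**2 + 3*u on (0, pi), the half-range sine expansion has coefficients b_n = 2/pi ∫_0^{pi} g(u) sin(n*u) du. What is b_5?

2*(-4 + 75*pi + 25*pi**2)/(125*pi)

b_5 = 2/pi ∫_0^{pi} (u**2 + 3*u) sin(5*u) du.
Integrating by parts twice (tabular method), an antiderivative of (u**2 + 3*u) sin(5*u) is -u**2*cos(5*u)/5 + 2*u*sin(5*u)/25 - 3*u*cos(5*u)/5 + 3*sin(5*u)/25 + 2*cos(5*u)/125; evaluating from 0 to pi: ∫_{0}^{pi} (u**2 + 3*u) sin(5*u) du = (-2/125 + 3*pi/5 + pi**2/5) - (2/125) = -4/125 + 3*pi/5 + pi**2/5.
Hence b_5 = (2/pi)·(-4/125 + 3*pi/5 + pi**2/5) = 2*(-4 + 75*pi + 25*pi**2)/(125*pi).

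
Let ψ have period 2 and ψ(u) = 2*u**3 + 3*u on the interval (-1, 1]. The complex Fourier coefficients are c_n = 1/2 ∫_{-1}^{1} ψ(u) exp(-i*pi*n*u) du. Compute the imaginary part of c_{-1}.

-12/pi**3 + 5/pi

Since ψ is real-valued, Im(c_{-1}) = -1/2 ∫_{-1}^{1} ψ(u) sin(-pi*u) du = b_{1}/2.
ψ is odd and sin(-pi*u) is odd, so the integrand is even: ∫_{-1}^{1} ψ(u) sin(-pi*u) du = 2∫_0^{1} ψ(u) sin(-pi*u) du.
Integrating by parts three times (tabular method), an antiderivative of (2*u**3 + 3*u) sin(-pi*u) is 2*u**3*cos(pi*u)/pi - 6*u**2*sin(pi*u)/pi**2 - 12*u*cos(pi*u)/pi**3 + 3*u*cos(pi*u)/pi - 3*sin(pi*u)/pi**2 + 12*sin(pi*u)/pi**4; evaluating from 0 to 1: ∫_{0}^{1} (2*u**3 + 3*u) sin(-pi*u) du = (-5/pi + 12/pi**3) - (0) = -5/pi + 12/pi**3.
So ∫_{-1}^{1} ψ(u) sin(-pi*u) du = -10/pi + 24/pi**3.
Hence Im(c_{-1}) = (-1/2)·(-10/pi + 24/pi**3) = -12/pi**3 + 5/pi.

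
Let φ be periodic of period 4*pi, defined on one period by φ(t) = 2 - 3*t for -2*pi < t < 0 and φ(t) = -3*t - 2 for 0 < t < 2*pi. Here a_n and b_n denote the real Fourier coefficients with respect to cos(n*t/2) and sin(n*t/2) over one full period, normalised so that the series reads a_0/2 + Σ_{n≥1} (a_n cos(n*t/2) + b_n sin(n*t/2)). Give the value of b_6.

b_6 = (1/(2*pi)) ∫_{-2*pi}^{2*pi} φ(t) sin(3*t) dt.
φ is odd and sin(3*t) is odd, so the integrand is even and b_6 = 1/pi ∫_0^{2*pi} φ(t) sin(3*t) dt.
Integrating by parts (boundary term plus one more integral), an antiderivative of (-3*t - 2) sin(3*t) is t*cos(3*t) - sin(3*t)/3 + 2*cos(3*t)/3; evaluating from 0 to 2*pi: ∫_{0}^{2*pi} (-3*t - 2) sin(3*t) dt = (2/3 + 2*pi) - (2/3) = 2*pi.
Hence b_6 = (1/pi)·(2*pi) = 2.

2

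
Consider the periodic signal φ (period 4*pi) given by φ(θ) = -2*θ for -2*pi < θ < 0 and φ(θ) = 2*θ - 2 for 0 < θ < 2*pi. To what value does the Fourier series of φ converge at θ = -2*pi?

-1 + 4*pi

At θ = -2*pi the one-sided limits are φ(-2*pi^-) = -2 + 4*pi and φ(-2*pi^+) = 4*pi.
By Dirichlet's theorem the series converges to their average, [(-2 + 4*pi) + (4*pi)]/2 = -1 + 4*pi.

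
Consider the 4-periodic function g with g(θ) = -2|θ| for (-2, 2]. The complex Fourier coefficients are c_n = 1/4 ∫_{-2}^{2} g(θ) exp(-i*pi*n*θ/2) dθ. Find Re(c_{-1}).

Since g is real-valued, Re(c_{-1}) = 1/4 ∫_{-2}^{2} g(θ) cos(-pi*θ/2) dθ = a_{1}/2.
g is even and cos(-pi*θ/2) is even, so the integrand is even: ∫_{-2}^{2} g(θ) cos(-pi*θ/2) dθ = 2∫_0^{2} g(θ) cos(-pi*θ/2) dθ.
Integrating by parts (boundary term plus one more integral), an antiderivative of (-2*θ) cos(-pi*θ/2) is -4*θ*sin(pi*θ/2)/pi - 8*cos(pi*θ/2)/pi**2; evaluating from 0 to 2: ∫_{0}^{2} (-2*θ) cos(-pi*θ/2) dθ = (8/pi**2) - (-8/pi**2) = 16/pi**2.
So ∫_{-2}^{2} g(θ) cos(-pi*θ/2) dθ = 32/pi**2.
Hence Re(c_{-1}) = (1/4)·(32/pi**2) = 8/pi**2.

8/pi**2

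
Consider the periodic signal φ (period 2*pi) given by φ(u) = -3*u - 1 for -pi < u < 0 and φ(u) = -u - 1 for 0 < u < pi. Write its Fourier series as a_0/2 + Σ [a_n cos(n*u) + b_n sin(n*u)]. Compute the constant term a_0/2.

-1 + pi/2

a_0 = 1/pi ∫_{-pi}^{pi} φ(u) du = 1/pi · (pi*(-2 + pi)) = -2 + pi.
So the constant term a_0/2 = -1 + pi/2.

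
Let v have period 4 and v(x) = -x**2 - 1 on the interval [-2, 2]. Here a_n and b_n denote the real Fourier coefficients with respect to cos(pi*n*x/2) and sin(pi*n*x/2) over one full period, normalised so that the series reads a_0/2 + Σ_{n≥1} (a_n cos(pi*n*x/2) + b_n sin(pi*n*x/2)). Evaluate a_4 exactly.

a_4 = 1/2 ∫_{-2}^{2} v(x) cos(2*pi*x) dx.
v is even and cos(2*pi*x) is even, so the integrand is even and a_4 = ∫_0^{2} v(x) cos(2*pi*x) dx.
Integrating by parts twice (tabular method), an antiderivative of (-x**2 - 1) cos(2*pi*x) is -x**2*sin(2*pi*x)/(2*pi) - x*cos(2*pi*x)/(2*pi**2) - sin(2*pi*x)/(2*pi) + sin(2*pi*x)/(4*pi**3); evaluating from 0 to 2: ∫_{0}^{2} (-x**2 - 1) cos(2*pi*x) dx = (-1/pi**2) - (0) = -1/pi**2.
Hence a_4 = -1/pi**2.

-1/pi**2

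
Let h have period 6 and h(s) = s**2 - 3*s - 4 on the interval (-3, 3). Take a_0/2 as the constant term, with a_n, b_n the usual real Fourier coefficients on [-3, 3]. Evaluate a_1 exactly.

-36/pi**2

a_1 = 1/3 ∫_{-3}^{3} h(s) cos(pi*s/3) ds.
Integrating by parts twice (tabular method), an antiderivative of (s**2 - 3*s - 4) cos(pi*s/3) is 3*s**2*sin(pi*s/3)/pi - 9*s*sin(pi*s/3)/pi + 18*s*cos(pi*s/3)/pi**2 - 12*sin(pi*s/3)/pi - 54*sin(pi*s/3)/pi**3 - 27*cos(pi*s/3)/pi**2; evaluating from -3 to 3: ∫_{-3}^{3} (s**2 - 3*s - 4) cos(pi*s/3) ds = (-27/pi**2) - (81/pi**2) = -108/pi**2.
Hence a_1 = (1/3)·(-108/pi**2) = -36/pi**2.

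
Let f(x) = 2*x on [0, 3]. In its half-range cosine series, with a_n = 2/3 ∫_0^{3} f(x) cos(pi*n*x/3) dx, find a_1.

a_1 = 2/3 ∫_0^{3} (2*x) cos(pi*x/3) dx.
Integrating by parts (boundary term plus one more integral), an antiderivative of (2*x) cos(pi*x/3) is 6*x*sin(pi*x/3)/pi + 18*cos(pi*x/3)/pi**2; evaluating from 0 to 3: ∫_{0}^{3} (2*x) cos(pi*x/3) dx = (-18/pi**2) - (18/pi**2) = -36/pi**2.
Hence a_1 = (2/3)·(-36/pi**2) = -24/pi**2.

-24/pi**2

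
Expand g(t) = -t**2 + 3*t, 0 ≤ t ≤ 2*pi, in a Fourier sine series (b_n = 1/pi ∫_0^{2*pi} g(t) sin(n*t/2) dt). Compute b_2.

-6 + 4*pi

b_2 = 1/pi ∫_0^{2*pi} (-t**2 + 3*t) sin(t) dt.
Integrating by parts twice (tabular method), an antiderivative of (-t**2 + 3*t) sin(t) is t**2*cos(t) - 2*t*sin(t) - 3*t*cos(t) + 3*sin(t) - 2*cos(t); evaluating from 0 to 2*pi: ∫_{0}^{2*pi} (-t**2 + 3*t) sin(t) dt = (-6*pi - 2 + 4*pi**2) - (-2) = 2*pi*(-3 + 2*pi).
Hence b_2 = (1/pi)·(2*pi*(-3 + 2*pi)) = -6 + 4*pi.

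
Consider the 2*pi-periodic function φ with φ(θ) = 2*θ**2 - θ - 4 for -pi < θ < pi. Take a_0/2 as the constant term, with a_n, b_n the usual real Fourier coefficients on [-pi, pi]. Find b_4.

b_4 = 1/pi ∫_{-pi}^{pi} φ(θ) sin(4*θ) dθ.
Integrating by parts twice (tabular method), an antiderivative of (2*θ**2 - θ - 4) sin(4*θ) is -θ**2*cos(4*θ)/2 + θ*sin(4*θ)/4 + θ*cos(4*θ)/4 - sin(4*θ)/16 + 17*cos(4*θ)/16; evaluating from -pi to pi: ∫_{-pi}^{pi} (2*θ**2 - θ - 4) sin(4*θ) dθ = (-pi**2/2 + pi/4 + 17/16) - (-pi**2/2 - pi/4 + 17/16) = pi/2.
Hence b_4 = (1/pi)·(pi/2) = 1/2.

1/2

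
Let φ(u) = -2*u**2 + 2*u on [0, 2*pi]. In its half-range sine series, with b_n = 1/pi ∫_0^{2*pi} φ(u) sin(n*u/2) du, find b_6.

-4/3 + 8*pi/3

b_6 = 1/pi ∫_0^{2*pi} (-2*u**2 + 2*u) sin(3*u) du.
Integrating by parts twice (tabular method), an antiderivative of (-2*u**2 + 2*u) sin(3*u) is 2*u**2*cos(3*u)/3 - 4*u*sin(3*u)/9 - 2*u*cos(3*u)/3 + 2*sin(3*u)/9 - 4*cos(3*u)/27; evaluating from 0 to 2*pi: ∫_{0}^{2*pi} (-2*u**2 + 2*u) sin(3*u) du = (-4*pi/3 - 4/27 + 8*pi**2/3) - (-4/27) = 4*pi*(-1 + 2*pi)/3.
Hence b_6 = (1/pi)·(4*pi*(-1 + 2*pi)/3) = -4/3 + 8*pi/3.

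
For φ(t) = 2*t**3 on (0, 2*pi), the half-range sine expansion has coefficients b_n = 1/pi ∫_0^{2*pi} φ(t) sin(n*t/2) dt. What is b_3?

-64/9 + 32*pi**2/3

b_3 = 1/pi ∫_0^{2*pi} (2*t**3) sin(3*t/2) dt.
Integrating by parts three times (tabular method), an antiderivative of (2*t**3) sin(3*t/2) is -4*t**3*cos(3*t/2)/3 + 8*t**2*sin(3*t/2)/3 + 32*t*cos(3*t/2)/9 - 64*sin(3*t/2)/27; evaluating from 0 to 2*pi: ∫_{0}^{2*pi} (2*t**3) sin(3*t/2) dt = (32*pi*(-2 + 3*pi**2)/9) - (0) = 32*pi*(-2 + 3*pi**2)/9.
Hence b_3 = (1/pi)·(32*pi*(-2 + 3*pi**2)/9) = -64/9 + 32*pi**2/3.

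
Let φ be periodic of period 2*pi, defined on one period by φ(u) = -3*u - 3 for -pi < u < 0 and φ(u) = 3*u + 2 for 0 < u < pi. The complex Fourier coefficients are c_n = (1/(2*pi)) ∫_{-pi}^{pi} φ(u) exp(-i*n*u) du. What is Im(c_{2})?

Since φ is real-valued, Im(c_{2}) = -(1/(2*pi)) ∫_{-pi}^{pi} φ(u) sin(2*u) du = -b_{2}/2.
Split the integral at the breakpoints.
Integrating by parts (boundary term plus one more integral), an antiderivative of (-3*u - 3) sin(2*u) is 3*u*cos(2*u)/2 - 3*sin(2*u)/4 + 3*cos(2*u)/2; evaluating from -pi to 0: ∫_{-pi}^{0} (-3*u - 3) sin(2*u) du = (3/2) - (3/2 - 3*pi/2) = 3*pi/2.
Integrating by parts (boundary term plus one more integral), an antiderivative of (3*u + 2) sin(2*u) is -3*u*cos(2*u)/2 + 3*sin(2*u)/4 - cos(2*u); evaluating from 0 to pi: ∫_{0}^{pi} (3*u + 2) sin(2*u) du = (-3*pi/2 - 1) - (-1) = -3*pi/2.
So ∫_{-pi}^{pi} φ(u) sin(2*u) du = 0.
Hence Im(c_{2}) = (-1/(2*pi))·(0) = 0.

0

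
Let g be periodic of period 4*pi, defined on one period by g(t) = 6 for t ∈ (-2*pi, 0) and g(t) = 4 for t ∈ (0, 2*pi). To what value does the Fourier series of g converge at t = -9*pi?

t = -9*pi differs from t = -pi by -2 full period(s), and the series is 4*pi-periodic.
g is continuous at t = -pi with value 6, so the series converges to 6 there.

6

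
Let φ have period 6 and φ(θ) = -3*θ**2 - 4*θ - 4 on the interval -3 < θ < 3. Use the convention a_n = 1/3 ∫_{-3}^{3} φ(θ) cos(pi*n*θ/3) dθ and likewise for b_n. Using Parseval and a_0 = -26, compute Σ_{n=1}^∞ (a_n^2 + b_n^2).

Parseval: a_0^2/2 + Σ_{n≥1} (a_n^2+b_n^2) = 1/3 ∫_{-3}^{3} φ(θ)^2 dθ = 2818/5.
Subtract a_0^2/2 = 338: Σ (a_n^2+b_n^2) = 1128/5.

1128/5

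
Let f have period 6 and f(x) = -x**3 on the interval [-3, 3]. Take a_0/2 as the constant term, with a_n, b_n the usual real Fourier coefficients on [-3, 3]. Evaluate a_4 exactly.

a_4 = 1/3 ∫_{-3}^{3} f(x) cos(4*pi*x/3) dx.
f is odd and cos(4*pi*x/3) is even, so the integrand is odd over a symmetric interval and the integral vanishes.

0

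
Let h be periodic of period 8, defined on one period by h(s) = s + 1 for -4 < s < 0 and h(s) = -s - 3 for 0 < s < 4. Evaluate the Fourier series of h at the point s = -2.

h is continuous at s = -2 with value -1, so the series converges to -1 there.

-1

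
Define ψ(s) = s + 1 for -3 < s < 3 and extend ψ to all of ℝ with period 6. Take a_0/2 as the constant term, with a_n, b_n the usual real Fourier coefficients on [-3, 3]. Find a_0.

2

a_0 = 1/3 ∫_{-3}^{3} ψ(s) ds = 1/3 · (6) = 2.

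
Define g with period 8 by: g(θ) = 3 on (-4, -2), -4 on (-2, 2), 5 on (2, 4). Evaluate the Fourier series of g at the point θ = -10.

-1/2

θ = -10 differs from θ = -2 by -1 full period(s), and the series is 8-periodic.
At θ = -2 the one-sided limits are g(-2^-) = 3 and g(-2^+) = -4.
By Dirichlet's theorem the series converges to their average, [(3) + (-4)]/2 = -1/2.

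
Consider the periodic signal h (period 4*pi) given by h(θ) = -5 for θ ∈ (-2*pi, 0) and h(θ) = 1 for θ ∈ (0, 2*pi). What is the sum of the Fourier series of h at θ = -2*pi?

At θ = -2*pi the one-sided limits are h(-2*pi^-) = 1 and h(-2*pi^+) = -5.
By Dirichlet's theorem the series converges to their average, [(1) + (-5)]/2 = -2.

-2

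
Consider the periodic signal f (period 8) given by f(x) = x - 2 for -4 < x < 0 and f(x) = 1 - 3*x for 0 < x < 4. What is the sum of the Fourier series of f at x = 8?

-1/2

x = 8 differs from x = 0 by 1 full period(s), and the series is 8-periodic.
At x = 0 the one-sided limits are f(0^-) = -2 and f(0^+) = 1.
By Dirichlet's theorem the series converges to their average, [(-2) + (1)]/2 = -1/2.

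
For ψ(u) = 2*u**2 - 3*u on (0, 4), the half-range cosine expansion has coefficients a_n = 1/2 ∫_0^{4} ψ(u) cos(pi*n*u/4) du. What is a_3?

a_3 = 1/2 ∫_0^{4} (2*u**2 - 3*u) cos(3*pi*u/4) du.
Integrating by parts twice (tabular method), an antiderivative of (2*u**2 - 3*u) cos(3*pi*u/4) is 8*u**2*sin(3*pi*u/4)/(3*pi) - 4*u*sin(3*pi*u/4)/pi + 64*u*cos(3*pi*u/4)/(9*pi**2) - 256*sin(3*pi*u/4)/(27*pi**3) - 16*cos(3*pi*u/4)/(3*pi**2); evaluating from 0 to 4: ∫_{0}^{4} (2*u**2 - 3*u) cos(3*pi*u/4) du = (-208/(9*pi**2)) - (-16/(3*pi**2)) = -160/(9*pi**2).
Hence a_3 = (1/2)·(-160/(9*pi**2)) = -80/(9*pi**2).

-80/(9*pi**2)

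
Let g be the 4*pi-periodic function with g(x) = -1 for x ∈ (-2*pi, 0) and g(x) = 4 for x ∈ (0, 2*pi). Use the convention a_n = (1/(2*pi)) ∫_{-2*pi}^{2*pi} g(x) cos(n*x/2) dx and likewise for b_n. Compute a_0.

a_0 = (1/(2*pi)) ∫_{-2*pi}^{2*pi} g(x) dx = (1/(2*pi)) · (6*pi) = 3.

3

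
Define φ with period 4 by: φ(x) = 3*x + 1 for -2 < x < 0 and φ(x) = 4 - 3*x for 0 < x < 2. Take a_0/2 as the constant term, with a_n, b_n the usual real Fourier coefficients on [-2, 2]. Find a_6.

a_6 = 1/2 ∫_{-2}^{2} φ(x) cos(3*pi*x) dx.
Split the integral at the breakpoints.
Integrating by parts (boundary term plus one more integral), an antiderivative of (3*x + 1) cos(3*pi*x) is x*sin(3*pi*x)/pi + sin(3*pi*x)/(3*pi) + cos(3*pi*x)/(3*pi**2); evaluating from -2 to 0: ∫_{-2}^{0} (3*x + 1) cos(3*pi*x) dx = (1/(3*pi**2)) - (1/(3*pi**2)) = 0.
Integrating by parts (boundary term plus one more integral), an antiderivative of (4 - 3*x) cos(3*pi*x) is -x*sin(3*pi*x)/pi + 4*sin(3*pi*x)/(3*pi) - cos(3*pi*x)/(3*pi**2); evaluating from 0 to 2: ∫_{0}^{2} (4 - 3*x) cos(3*pi*x) dx = (-1/(3*pi**2)) - (-1/(3*pi**2)) = 0.
Summing the pieces and multiplying by (1/2) gives a_6 = 0.

0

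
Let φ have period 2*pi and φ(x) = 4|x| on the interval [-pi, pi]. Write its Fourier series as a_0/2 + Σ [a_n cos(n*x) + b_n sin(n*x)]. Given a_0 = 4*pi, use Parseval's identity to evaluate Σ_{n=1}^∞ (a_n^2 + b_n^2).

Parseval: a_0^2/2 + Σ_{n≥1} (a_n^2+b_n^2) = 1/pi ∫_{-pi}^{pi} φ(x)^2 dx = 32*pi**2/3.
Subtract a_0^2/2 = 8*pi**2: Σ (a_n^2+b_n^2) = 8*pi**2/3.

8*pi**2/3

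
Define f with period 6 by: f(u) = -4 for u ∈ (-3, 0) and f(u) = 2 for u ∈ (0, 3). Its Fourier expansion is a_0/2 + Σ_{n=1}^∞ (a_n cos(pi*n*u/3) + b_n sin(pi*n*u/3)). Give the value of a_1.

0

a_1 = 1/3 ∫_{-3}^{3} f(u) cos(pi*u/3) du.
Split the integral at the breakpoints.
Directly, an antiderivative of (-4) cos(pi*u/3) is -12*sin(pi*u/3)/pi; evaluating from -3 to 0: ∫_{-3}^{0} (-4) cos(pi*u/3) du = (0) - (0) = 0.
Directly, an antiderivative of (2) cos(pi*u/3) is 6*sin(pi*u/3)/pi; evaluating from 0 to 3: ∫_{0}^{3} (2) cos(pi*u/3) du = (0) - (0) = 0.
Summing the pieces and multiplying by (1/3) gives a_1 = 0.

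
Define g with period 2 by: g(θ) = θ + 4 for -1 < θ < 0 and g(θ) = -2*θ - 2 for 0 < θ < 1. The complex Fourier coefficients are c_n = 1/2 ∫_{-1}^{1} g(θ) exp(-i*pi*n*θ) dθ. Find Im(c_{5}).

Since g is real-valued, Im(c_{5}) = -1/2 ∫_{-1}^{1} g(θ) sin(5*pi*θ) dθ = -b_{5}/2.
Split the integral at the breakpoints.
Integrating by parts (boundary term plus one more integral), an antiderivative of (θ + 4) sin(5*pi*θ) is -θ*cos(5*pi*θ)/(5*pi) + sin(5*pi*θ)/(25*pi**2) - 4*cos(5*pi*θ)/(5*pi); evaluating from -1 to 0: ∫_{-1}^{0} (θ + 4) sin(5*pi*θ) dθ = (-4/(5*pi)) - (3/(5*pi)) = -7/(5*pi).
Integrating by parts (boundary term plus one more integral), an antiderivative of (-2*θ - 2) sin(5*pi*θ) is 2*θ*cos(5*pi*θ)/(5*pi) - 2*sin(5*pi*θ)/(25*pi**2) + 2*cos(5*pi*θ)/(5*pi); evaluating from 0 to 1: ∫_{0}^{1} (-2*θ - 2) sin(5*pi*θ) dθ = (-4/(5*pi)) - (2/(5*pi)) = -6/(5*pi).
So ∫_{-1}^{1} g(θ) sin(5*pi*θ) dθ = -13/(5*pi).
Hence Im(c_{5}) = (-1/2)·(-13/(5*pi)) = 13/(10*pi).

13/(10*pi)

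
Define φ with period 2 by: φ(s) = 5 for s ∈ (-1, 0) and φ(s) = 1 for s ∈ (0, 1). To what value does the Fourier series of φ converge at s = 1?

At s = 1 the one-sided limits are φ(1^-) = 1 and φ(1^+) = 5.
By Dirichlet's theorem the series converges to their average, [(1) + (5)]/2 = 3.

3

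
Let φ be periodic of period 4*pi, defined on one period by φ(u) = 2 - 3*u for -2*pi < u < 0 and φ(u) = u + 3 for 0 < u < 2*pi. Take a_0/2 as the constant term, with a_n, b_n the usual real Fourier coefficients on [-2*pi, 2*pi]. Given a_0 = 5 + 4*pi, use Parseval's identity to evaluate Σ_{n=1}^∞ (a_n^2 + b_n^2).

Parseval: a_0^2/2 + Σ_{n≥1} (a_n^2+b_n^2) = (1/(2*pi)) ∫_{-2*pi}^{2*pi} φ(u)^2 du = 13 + 18*pi + 40*pi**2/3.
Subtract a_0^2/2 = (5 + 4*pi)**2/2: Σ (a_n^2+b_n^2) = -2*pi + 1/2 + 16*pi**2/3.

-2*pi + 1/2 + 16*pi**2/3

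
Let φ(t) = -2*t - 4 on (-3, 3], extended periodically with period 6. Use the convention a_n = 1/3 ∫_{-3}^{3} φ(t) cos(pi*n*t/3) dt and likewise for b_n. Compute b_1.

-12/pi

b_1 = 1/3 ∫_{-3}^{3} φ(t) sin(pi*t/3) dt.
Integrating by parts (boundary term plus one more integral), an antiderivative of (-2*t - 4) sin(pi*t/3) is 6*t*cos(pi*t/3)/pi - 18*sin(pi*t/3)/pi**2 + 12*cos(pi*t/3)/pi; evaluating from -3 to 3: ∫_{-3}^{3} (-2*t - 4) sin(pi*t/3) dt = (-30/pi) - (6/pi) = -36/pi.
Hence b_1 = (1/3)·(-36/pi) = -12/pi.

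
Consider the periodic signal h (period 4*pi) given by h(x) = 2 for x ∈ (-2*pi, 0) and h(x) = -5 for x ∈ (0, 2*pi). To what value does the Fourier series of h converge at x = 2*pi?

At x = 2*pi the one-sided limits are h(2*pi^-) = -5 and h(2*pi^+) = 2.
By Dirichlet's theorem the series converges to their average, [(-5) + (2)]/2 = -3/2.

-3/2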